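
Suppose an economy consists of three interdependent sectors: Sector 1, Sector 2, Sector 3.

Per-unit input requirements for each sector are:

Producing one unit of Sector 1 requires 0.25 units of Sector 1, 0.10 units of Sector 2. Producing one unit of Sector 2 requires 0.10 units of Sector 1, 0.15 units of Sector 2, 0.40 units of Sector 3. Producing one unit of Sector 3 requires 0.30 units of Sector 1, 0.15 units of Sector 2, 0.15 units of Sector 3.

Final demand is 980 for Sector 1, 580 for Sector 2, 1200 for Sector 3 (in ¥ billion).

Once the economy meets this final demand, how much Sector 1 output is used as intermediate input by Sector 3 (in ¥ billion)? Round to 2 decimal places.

z_13 = 608.47

I − A =
  [   0.75    -0.10    -0.30]
  [  -0.10     0.85    -0.15]
  [   0.00    -0.40     0.85]
Cofactors of I−A, C_ij = (−1)^(i+j)·(minor ij) (rows/columns in the sector order above):
  C_11 = (0.85)(0.85) − (-0.15)(-0.40) = 0.6625
  C_12 = −[(-0.10)(0.85) − (-0.15)(0.00)] = 0.0850
  C_13 = (-0.10)(-0.40) − (0.85)(0.00) = 0.0400
  C_21 = −[(-0.10)(0.85) − (-0.30)(-0.40)] = 0.2050
  C_22 = (0.75)(0.85) − (-0.30)(0.00) = 0.6375
  C_23 = −[(0.75)(-0.40) − (-0.10)(0.00)] = 0.3000
  C_31 = (-0.10)(-0.15) − (-0.30)(0.85) = 0.2700
  C_32 = −[(0.75)(-0.15) − (-0.30)(-0.10)] = 0.1425
  C_33 = (0.75)(0.85) − (-0.10)(-0.10) = 0.6275
det(I−A) = Σ_j (I−A)_1j·C_1j = (0.75)(0.6625) + (-0.10)(0.0850) + (-0.30)(0.0400) = 0.476375
adj(I−A) = Cᵀ =
  [ 0.6625   0.2050   0.2700]
  [ 0.0850   0.6375   0.1425]
  [ 0.0400   0.3000   0.6275]
(I − A)⁻¹ = adj(I−A) / det(I−A) ≈
  [   1.3907     0.4303     0.5668]
  [   0.1784     1.3382     0.2991]
  [   0.0840     0.6298     1.3172]
First solve x = (I − A)⁻¹ d = adj(I−A)·d / det(I−A); in particular x_3 = (0.0400·980 + 0.3000·580 + 0.6275·1200) / 0.476375 = 966.20 / 0.476375 ≈ 2028.2341.
Intermediate flow from 1 to 3: z_13 = a_13 · x_3 = 0.30 × 966.20 / 0.476375 = 289.86 / 0.476375 ≈ 608.47.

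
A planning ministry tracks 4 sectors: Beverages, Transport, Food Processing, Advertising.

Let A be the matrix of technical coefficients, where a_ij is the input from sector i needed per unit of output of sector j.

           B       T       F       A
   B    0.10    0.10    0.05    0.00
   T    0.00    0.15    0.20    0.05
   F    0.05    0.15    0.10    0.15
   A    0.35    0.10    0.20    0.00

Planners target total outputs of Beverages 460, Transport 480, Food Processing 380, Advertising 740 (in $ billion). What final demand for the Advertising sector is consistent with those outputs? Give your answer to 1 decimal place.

I − A =
  [   0.90    -0.10    -0.05     0.00]
  [   0.00     0.85    -0.20    -0.05]
  [  -0.05    -0.15     0.90    -0.15]
  [  -0.35    -0.10    -0.20     1.00]
d = (I − A) x:
  d_B = (+0.90)·460 + (-0.10)·480 + (-0.05)·380 + (+0.00)·740 = 347.0
  d_T = (+0.00)·460 + (+0.85)·480 + (-0.20)·380 + (-0.05)·740 = 295.0
  d_F = (-0.05)·460 + (-0.15)·480 + (+0.90)·380 + (-0.15)·740 = 136.0
  d_A = (-0.35)·460 + (-0.10)·480 + (-0.20)·380 + (+1.00)·740 = 455.0

d_A = 455.0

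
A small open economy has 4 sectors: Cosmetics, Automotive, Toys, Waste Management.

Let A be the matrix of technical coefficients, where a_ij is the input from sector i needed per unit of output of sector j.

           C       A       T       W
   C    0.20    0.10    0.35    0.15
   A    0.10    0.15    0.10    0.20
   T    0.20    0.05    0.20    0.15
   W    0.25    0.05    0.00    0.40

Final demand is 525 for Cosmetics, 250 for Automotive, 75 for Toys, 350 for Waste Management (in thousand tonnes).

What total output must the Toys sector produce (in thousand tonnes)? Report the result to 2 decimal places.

I − A =
  [   0.80    -0.10    -0.35    -0.15]
  [  -0.10     0.85    -0.10    -0.20]
  [  -0.20    -0.05     0.80    -0.15]
  [  -0.25    -0.05     0.00     0.60]
Compute the cofactors C_ij = (−1)^(i+j)·(3×3 minor ij) of I−A; the adjugate is their transpose:
adj(I−A) = Cᵀ =
  [ 0.396250   0.067125   0.181750   0.166875]
  [ 0.103750   0.298875   0.082750   0.146250]
  [ 0.138125   0.045375   0.356375   0.138750]
  [ 0.173750   0.052875   0.082625   0.468750]
det(I−A) = Σ_j (I−A)_1j·C_1j = (0.80)(0.396250) + (-0.10)(0.103750) + (-0.35)(0.138125) + (-0.15)(0.173750) = 0.23221875
(I − A)⁻¹ = adj(I−A) / det(I−A) ≈
  [   1.7064     0.2891     0.7827     0.7186]
  [   0.4468     1.2870     0.3563     0.6298]
  [   0.5948     0.1954     1.5347     0.5975]
  [   0.7482     0.2277     0.3558     2.0186]
x = (I − A)⁻¹ d = adj(I−A)·d / det(I−A), with det(I−A) = 0.23221875:
  x_C = (0.396250·525 + 0.067125·250 + 0.181750·75 + 0.166875·350) / 0.23221875 = 296.85 / 0.23221875 ≈ 1278.32
  x_A = (0.103750·525 + 0.298875·250 + 0.082750·75 + 0.146250·350) / 0.23221875 = 186.58125 / 0.23221875 ≈ 803.47
  x_T = (0.138125·525 + 0.045375·250 + 0.356375·75 + 0.138750·350) / 0.23221875 = 159.15 / 0.23221875 ≈ 685.35
  x_W = (0.173750·525 + 0.052875·250 + 0.082625·75 + 0.468750·350) / 0.23221875 = 274.696875 / 0.23221875 ≈ 1182.92

x_T = 685.35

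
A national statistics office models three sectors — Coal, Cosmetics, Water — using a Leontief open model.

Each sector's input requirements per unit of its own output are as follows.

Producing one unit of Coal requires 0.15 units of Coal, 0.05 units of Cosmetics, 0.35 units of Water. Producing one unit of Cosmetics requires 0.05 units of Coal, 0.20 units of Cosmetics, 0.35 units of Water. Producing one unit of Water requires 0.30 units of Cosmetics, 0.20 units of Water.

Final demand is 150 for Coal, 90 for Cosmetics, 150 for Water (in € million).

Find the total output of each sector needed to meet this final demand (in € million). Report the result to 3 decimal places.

I − A =
  [   0.85    -0.05     0.00]
  [  -0.05     0.80    -0.30]
  [  -0.35    -0.35     0.80]
Cofactors of I−A, C_ij = (−1)^(i+j)·(minor ij) (rows/columns in the sector order above):
  C_11 = (0.80)(0.80) − (-0.30)(-0.35) = 0.5350
  C_12 = −[(-0.05)(0.80) − (-0.30)(-0.35)] = 0.1450
  C_13 = (-0.05)(-0.35) − (0.80)(-0.35) = 0.2975
  C_21 = −[(-0.05)(0.80) − (0.00)(-0.35)] = 0.0400
  C_22 = (0.85)(0.80) − (0.00)(-0.35) = 0.6800
  C_23 = −[(0.85)(-0.35) − (-0.05)(-0.35)] = 0.3150
  C_31 = (-0.05)(-0.30) − (0.00)(0.80) = 0.0150
  C_32 = −[(0.85)(-0.30) − (0.00)(-0.05)] = 0.2550
  C_33 = (0.85)(0.80) − (-0.05)(-0.05) = 0.6775
det(I−A) = Σ_j (I−A)_1j·C_1j = (0.85)(0.5350) + (-0.05)(0.1450) + (0.00)(0.2975) = 0.4475
adj(I−A) = Cᵀ =
  [ 0.5350   0.0400   0.0150]
  [ 0.1450   0.6800   0.2550]
  [ 0.2975   0.3150   0.6775]
(I − A)⁻¹ = adj(I−A) / det(I−A) ≈
  [   1.1955     0.0894     0.0335]
  [   0.3240     1.5196     0.5698]
  [   0.6648     0.7039     1.5140]
x = (I − A)⁻¹ d = adj(I−A)·d / det(I−A), with det(I−A) = 0.4475:
  x_1 = (0.5350·150 + 0.0400·90 + 0.0150·150) / 0.4475 = 86.10 / 0.4475 ≈ 192.402
  x_2 = (0.1450·150 + 0.6800·90 + 0.2550·150) / 0.4475 = 121.20 / 0.4475 ≈ 270.838
  x_3 = (0.2975·150 + 0.3150·90 + 0.6775·150) / 0.4475 = 174.60 / 0.4475 ≈ 390.168

x_1 = 192.402, x_2 = 270.838, x_3 = 390.168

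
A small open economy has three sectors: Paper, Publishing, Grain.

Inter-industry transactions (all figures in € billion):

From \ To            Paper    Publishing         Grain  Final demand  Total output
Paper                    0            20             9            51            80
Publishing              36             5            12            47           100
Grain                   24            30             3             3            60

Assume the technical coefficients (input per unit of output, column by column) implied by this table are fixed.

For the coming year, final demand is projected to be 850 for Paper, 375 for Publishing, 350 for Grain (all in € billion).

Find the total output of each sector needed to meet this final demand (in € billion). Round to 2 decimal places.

Technical coefficients a_ij = z_ij / X_j:
  a_11 = 0/80 = 0.00, a_21 = 36/80 = 0.45, a_31 = 24/80 = 0.30
  a_12 = 20/100 = 0.20, a_22 = 5/100 = 0.05, a_32 = 30/100 = 0.30
  a_13 = 9/60 = 0.15, a_23 = 12/60 = 0.20, a_33 = 3/60 = 0.05
I − A =
  [   1.00    -0.20    -0.15]
  [  -0.45     0.95    -0.20]
  [  -0.30    -0.30     0.95]
Cofactors of I−A, C_ij = (−1)^(i+j)·(minor ij) (rows/columns in the sector order above):
  C_11 = (0.95)(0.95) − (-0.20)(-0.30) = 0.8425
  C_12 = −[(-0.45)(0.95) − (-0.20)(-0.30)] = 0.4875
  C_13 = (-0.45)(-0.30) − (0.95)(-0.30) = 0.4200
  C_21 = −[(-0.20)(0.95) − (-0.15)(-0.30)] = 0.2350
  C_22 = (1.00)(0.95) − (-0.15)(-0.30) = 0.9050
  C_23 = −[(1.00)(-0.30) − (-0.20)(-0.30)] = 0.3600
  C_31 = (-0.20)(-0.20) − (-0.15)(0.95) = 0.1825
  C_32 = −[(1.00)(-0.20) − (-0.15)(-0.45)] = 0.2675
  C_33 = (1.00)(0.95) − (-0.20)(-0.45) = 0.8600
det(I−A) = Σ_j (I−A)_1j·C_1j = (1.00)(0.8425) + (-0.20)(0.4875) + (-0.15)(0.4200) = 0.6820
adj(I−A) = Cᵀ =
  [ 0.8425   0.2350   0.1825]
  [ 0.4875   0.9050   0.2675]
  [ 0.4200   0.3600   0.8600]
(I − A)⁻¹ = adj(I−A) / det(I−A) ≈
  [   1.2353     0.3446     0.2676]
  [   0.7148     1.3270     0.3922]
  [   0.6158     0.5279     1.2610]
x = (I − A)⁻¹ d = adj(I−A)·d / det(I−A), with det(I−A) = 0.6820:
  x_1 = (0.8425·850 + 0.2350·375 + 0.1825·350) / 0.6820 = 868.125 / 0.6820 ≈ 1272.91
  x_2 = (0.4875·850 + 0.9050·375 + 0.2675·350) / 0.6820 = 847.375 / 0.6820 ≈ 1242.49
  x_3 = (0.4200·850 + 0.3600·375 + 0.8600·350) / 0.6820 = 793.00 / 0.6820 ≈ 1162.76

x_1 = 1272.91, x_2 = 1242.49, x_3 = 1162.76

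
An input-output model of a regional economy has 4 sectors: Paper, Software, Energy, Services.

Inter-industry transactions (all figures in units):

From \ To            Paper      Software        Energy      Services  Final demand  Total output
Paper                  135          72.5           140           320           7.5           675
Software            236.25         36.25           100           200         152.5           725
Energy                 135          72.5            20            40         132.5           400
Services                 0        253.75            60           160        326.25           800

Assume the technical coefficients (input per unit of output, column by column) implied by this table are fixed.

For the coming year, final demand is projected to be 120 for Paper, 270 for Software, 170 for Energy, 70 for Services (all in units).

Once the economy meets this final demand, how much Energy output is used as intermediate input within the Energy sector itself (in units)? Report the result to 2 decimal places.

Technical coefficients a_ij = z_ij / X_j:
  a_11 = 135/675 = 0.20, a_21 = 236.25/675 = 0.35, a_31 = 135/675 = 0.20, a_41 = 0/675 = 0.00
  a_12 = 72.5/725 = 0.10, a_22 = 36.25/725 = 0.05, a_32 = 72.5/725 = 0.10, a_42 = 253.75/725 = 0.35
  a_13 = 140/400 = 0.35, a_23 = 100/400 = 0.25, a_33 = 20/400 = 0.05, a_43 = 60/400 = 0.15
  a_14 = 320/800 = 0.40, a_24 = 200/800 = 0.25, a_34 = 40/800 = 0.05, a_44 = 160/800 = 0.20
I − A =
  [   0.80    -0.10    -0.35    -0.40]
  [  -0.35     0.95    -0.25    -0.25]
  [  -0.20    -0.10     0.95    -0.05]
  [   0.00    -0.35    -0.15     0.80]
Compute the cofactors C_ij = (−1)^(i+j)·(3×3 minor ij) of I−A; the adjugate is their transpose:
adj(I−A) = Cᵀ =
  [ 0.603625   0.248375   0.351125   0.401375]
  [ 0.310875   0.534000   0.309000   0.341625]
  [ 0.168625   0.122000   0.461000   0.151250]
  [ 0.167625   0.256500   0.221625   0.585000]
det(I−A) = Σ_j (I−A)_1j·C_1j = (0.80)(0.603625) + (-0.10)(0.310875) + (-0.35)(0.168625) + (-0.40)(0.167625) = 0.32574375
(I − A)⁻¹ = adj(I−A) / det(I−A) ≈
  [   1.8531     0.7625     1.0779     1.2322]
  [   0.9544     1.6393     0.9486     1.0488]
  [   0.5177     0.3745     1.4152     0.4643]
  [   0.5146     0.7874     0.6804     1.7959]
First solve x = (I − A)⁻¹ d = adj(I−A)·d / det(I−A); in particular x_3 = (0.168625·120 + 0.122000·270 + 0.461000·170 + 0.151250·70) / 0.32574375 = 142.1325 / 0.32574375 ≈ 436.3322.
Intermediate flow from 3 to 3: z_33 = a_33 · x_3 = 0.05 × 142.1325 / 0.32574375 = 7.106625 / 0.32574375 ≈ 21.82.

z_33 = 21.82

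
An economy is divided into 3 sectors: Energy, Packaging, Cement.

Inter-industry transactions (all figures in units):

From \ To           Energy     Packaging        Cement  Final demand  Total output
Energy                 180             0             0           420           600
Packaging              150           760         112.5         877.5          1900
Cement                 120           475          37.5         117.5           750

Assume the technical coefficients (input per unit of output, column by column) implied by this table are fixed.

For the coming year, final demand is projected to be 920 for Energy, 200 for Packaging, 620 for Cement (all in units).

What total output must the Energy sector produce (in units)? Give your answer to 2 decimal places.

x_1 = 1314.29

Technical coefficients a_ij = z_ij / X_j:
  a_11 = 180/600 = 0.30, a_21 = 150/600 = 0.25, a_31 = 120/600 = 0.20
  a_12 = 0/1900 = 0.00, a_22 = 760/1900 = 0.40, a_32 = 475/1900 = 0.25
  a_13 = 0/750 = 0.00, a_23 = 112.5/750 = 0.15, a_33 = 37.5/750 = 0.05
I − A =
  [   0.70     0.00     0.00]
  [  -0.25     0.60    -0.15]
  [  -0.20    -0.25     0.95]
Cofactors of I−A, C_ij = (−1)^(i+j)·(minor ij) (rows/columns in the sector order above):
  C_11 = (0.60)(0.95) − (-0.15)(-0.25) = 0.5325
  C_12 = −[(-0.25)(0.95) − (-0.15)(-0.20)] = 0.2675
  C_13 = (-0.25)(-0.25) − (0.60)(-0.20) = 0.1825
  C_21 = −[(0.00)(0.95) − (0.00)(-0.25)] = 0.0000
  C_22 = (0.70)(0.95) − (0.00)(-0.20) = 0.6650
  C_23 = −[(0.70)(-0.25) − (0.00)(-0.20)] = 0.1750
  C_31 = (0.00)(-0.15) − (0.00)(0.60) = 0.0000
  C_32 = −[(0.70)(-0.15) − (0.00)(-0.25)] = 0.1050
  C_33 = (0.70)(0.60) − (0.00)(-0.25) = 0.4200
det(I−A) = Σ_j (I−A)_1j·C_1j = (0.70)(0.5325) + (0.00)(0.2675) + (0.00)(0.1825) = 0.37275
adj(I−A) = Cᵀ =
  [ 0.5325   0.0000   0.0000]
  [ 0.2675   0.6650   0.1050]
  [ 0.1825   0.1750   0.4200]
(I − A)⁻¹ = adj(I−A) / det(I−A) ≈
  [   1.4286     0.0000     0.0000]
  [   0.7176     1.7840     0.2817]
  [   0.4896     0.4695     1.1268]
x = (I − A)⁻¹ d = adj(I−A)·d / det(I−A), with det(I−A) = 0.37275:
  x_1 = (0.5325·920 + 0.0000·200 + 0.0000·620) / 0.37275 = 489.90 / 0.37275 ≈ 1314.29
  x_2 = (0.2675·920 + 0.6650·200 + 0.1050·620) / 0.37275 = 444.20 / 0.37275 ≈ 1191.68
  x_3 = (0.1825·920 + 0.1750·200 + 0.4200·620) / 0.37275 = 463.30 / 0.37275 ≈ 1242.92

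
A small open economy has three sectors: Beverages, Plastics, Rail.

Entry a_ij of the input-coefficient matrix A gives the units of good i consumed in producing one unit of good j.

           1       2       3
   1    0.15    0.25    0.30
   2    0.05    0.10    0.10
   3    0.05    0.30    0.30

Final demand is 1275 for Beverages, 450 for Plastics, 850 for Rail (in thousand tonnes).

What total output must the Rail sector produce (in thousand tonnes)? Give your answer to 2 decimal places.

I − A =
  [   0.85    -0.25    -0.30]
  [  -0.05     0.90    -0.10]
  [  -0.05    -0.30     0.70]
Cofactors of I−A, C_ij = (−1)^(i+j)·(minor ij) (rows/columns in the sector order above):
  C_11 = (0.90)(0.70) − (-0.10)(-0.30) = 0.6000
  C_12 = −[(-0.05)(0.70) − (-0.10)(-0.05)] = 0.0400
  C_13 = (-0.05)(-0.30) − (0.90)(-0.05) = 0.0600
  C_21 = −[(-0.25)(0.70) − (-0.30)(-0.30)] = 0.2650
  C_22 = (0.85)(0.70) − (-0.30)(-0.05) = 0.5800
  C_23 = −[(0.85)(-0.30) − (-0.25)(-0.05)] = 0.2675
  C_31 = (-0.25)(-0.10) − (-0.30)(0.90) = 0.2950
  C_32 = −[(0.85)(-0.10) − (-0.30)(-0.05)] = 0.1000
  C_33 = (0.85)(0.90) − (-0.25)(-0.05) = 0.7525
det(I−A) = Σ_j (I−A)_1j·C_1j = (0.85)(0.6000) + (-0.25)(0.0400) + (-0.30)(0.0600) = 0.4820
adj(I−A) = Cᵀ =
  [ 0.6000   0.2650   0.2950]
  [ 0.0400   0.5800   0.1000]
  [ 0.0600   0.2675   0.7525]
(I − A)⁻¹ = adj(I−A) / det(I−A) ≈
  [   1.2448     0.5498     0.6120]
  [   0.0830     1.2033     0.2075]
  [   0.1245     0.5550     1.5612]
x = (I − A)⁻¹ d = adj(I−A)·d / det(I−A), with det(I−A) = 0.4820:
  x_1 = (0.6000·1275 + 0.2650·450 + 0.2950·850) / 0.4820 = 1135.00 / 0.4820 ≈ 2354.77
  x_2 = (0.0400·1275 + 0.5800·450 + 0.1000·850) / 0.4820 = 397.00 / 0.4820 ≈ 823.65
  x_3 = (0.0600·1275 + 0.2675·450 + 0.7525·850) / 0.4820 = 836.50 / 0.4820 ≈ 1735.48

x_3 = 1735.48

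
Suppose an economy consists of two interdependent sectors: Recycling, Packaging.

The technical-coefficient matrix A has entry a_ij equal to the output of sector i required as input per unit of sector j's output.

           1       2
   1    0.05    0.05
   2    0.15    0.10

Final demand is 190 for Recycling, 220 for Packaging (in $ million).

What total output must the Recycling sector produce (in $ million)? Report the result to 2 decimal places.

I − A =
  [   0.95    -0.05]
  [  -0.15     0.90]
det(I−A) = (0.95)(0.90) − (-0.05)(-0.15) = 0.8475
adj(I−A) = [[0.90, 0.05], [0.15, 0.95]]
(I − A)⁻¹ = adj(I−A) / det(I−A) ≈
  [   1.0619     0.0590]
  [   0.1770     1.1209]
x = (I − A)⁻¹ d = adj(I−A)·d / det(I−A), with det(I−A) = 0.8475:
  x_1 = (0.90·190 + 0.05·220) / 0.8475 = 182.00 / 0.8475 ≈ 214.75
  x_2 = (0.15·190 + 0.95·220) / 0.8475 = 237.50 / 0.8475 ≈ 280.24

x_1 = 214.75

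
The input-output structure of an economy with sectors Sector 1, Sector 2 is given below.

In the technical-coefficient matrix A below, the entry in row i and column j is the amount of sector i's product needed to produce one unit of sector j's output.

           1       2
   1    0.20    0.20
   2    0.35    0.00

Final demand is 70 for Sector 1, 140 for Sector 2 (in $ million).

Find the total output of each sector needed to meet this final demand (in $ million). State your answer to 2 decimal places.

x_1 = 134.25, x_2 = 186.99

I − A =
  [   0.80    -0.20]
  [  -0.35     1.00]
det(I−A) = (0.80)(1.00) − (-0.20)(-0.35) = 0.7300
adj(I−A) = [[1.00, 0.20], [0.35, 0.80]]
(I − A)⁻¹ = adj(I−A) / det(I−A) ≈
  [   1.3699     0.2740]
  [   0.4795     1.0959]
x = (I − A)⁻¹ d = adj(I−A)·d / det(I−A), with det(I−A) = 0.7300:
  x_1 = (1.00·70 + 0.20·140) / 0.7300 = 98.00 / 0.7300 ≈ 134.25
  x_2 = (0.35·70 + 0.80·140) / 0.7300 = 136.50 / 0.7300 ≈ 186.99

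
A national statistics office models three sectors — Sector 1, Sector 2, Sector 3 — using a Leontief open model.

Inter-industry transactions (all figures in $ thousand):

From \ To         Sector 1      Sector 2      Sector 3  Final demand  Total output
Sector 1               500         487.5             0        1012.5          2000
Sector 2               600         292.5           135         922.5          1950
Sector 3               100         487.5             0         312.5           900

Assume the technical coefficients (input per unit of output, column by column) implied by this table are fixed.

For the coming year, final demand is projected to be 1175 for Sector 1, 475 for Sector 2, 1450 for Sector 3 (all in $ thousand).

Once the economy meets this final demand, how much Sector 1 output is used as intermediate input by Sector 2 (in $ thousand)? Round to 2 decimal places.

Technical coefficients a_ij = z_ij / X_j:
  a_11 = 500/2000 = 0.25, a_21 = 600/2000 = 0.30, a_31 = 100/2000 = 0.05
  a_12 = 487.5/1950 = 0.25, a_22 = 292.5/1950 = 0.15, a_32 = 487.5/1950 = 0.25
  a_13 = 0/900 = 0.00, a_23 = 135/900 = 0.15, a_33 = 0/900 = 0.00
I − A =
  [   0.75    -0.25     0.00]
  [  -0.30     0.85    -0.15]
  [  -0.05    -0.25     1.00]
Cofactors of I−A, C_ij = (−1)^(i+j)·(minor ij) (rows/columns in the sector order above):
  C_11 = (0.85)(1.00) − (-0.15)(-0.25) = 0.8125
  C_12 = −[(-0.30)(1.00) − (-0.15)(-0.05)] = 0.3075
  C_13 = (-0.30)(-0.25) − (0.85)(-0.05) = 0.1175
  C_21 = −[(-0.25)(1.00) − (0.00)(-0.25)] = 0.2500
  C_22 = (0.75)(1.00) − (0.00)(-0.05) = 0.7500
  C_23 = −[(0.75)(-0.25) − (-0.25)(-0.05)] = 0.2000
  C_31 = (-0.25)(-0.15) − (0.00)(0.85) = 0.0375
  C_32 = −[(0.75)(-0.15) − (0.00)(-0.30)] = 0.1125
  C_33 = (0.75)(0.85) − (-0.25)(-0.30) = 0.5625
det(I−A) = Σ_j (I−A)_1j·C_1j = (0.75)(0.8125) + (-0.25)(0.3075) + (0.00)(0.1175) = 0.5325
adj(I−A) = Cᵀ =
  [ 0.8125   0.2500   0.0375]
  [ 0.3075   0.7500   0.1125]
  [ 0.1175   0.2000   0.5625]
(I − A)⁻¹ = adj(I−A) / det(I−A) ≈
  [   1.5258     0.4695     0.0704]
  [   0.5775     1.4085     0.2113]
  [   0.2207     0.3756     1.0563]
First solve x = (I − A)⁻¹ d = adj(I−A)·d / det(I−A); in particular x_2 = (0.3075·1175 + 0.7500·475 + 0.1125·1450) / 0.5325 = 880.6875 / 0.5325 ≈ 1653.8732.
Intermediate flow from 1 to 2: z_12 = a_12 · x_2 = 0.25 × 880.6875 / 0.5325 = 220.171875 / 0.5325 ≈ 413.47.

z_12 = 413.47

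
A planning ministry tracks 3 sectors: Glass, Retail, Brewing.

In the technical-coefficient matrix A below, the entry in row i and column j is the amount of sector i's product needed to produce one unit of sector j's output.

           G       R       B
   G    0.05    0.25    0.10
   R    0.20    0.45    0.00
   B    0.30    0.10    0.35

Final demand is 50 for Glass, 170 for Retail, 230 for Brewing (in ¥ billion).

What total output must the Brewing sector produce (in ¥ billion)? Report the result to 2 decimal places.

x_B = 508.71

I − A =
  [   0.95    -0.25    -0.10]
  [  -0.20     0.55     0.00]
  [  -0.30    -0.10     0.65]
Cofactors of I−A, C_ij = (−1)^(i+j)·(minor ij) (rows/columns in the sector order above):
  C_11 = (0.55)(0.65) − (0.00)(-0.10) = 0.3575
  C_12 = −[(-0.20)(0.65) − (0.00)(-0.30)] = 0.1300
  C_13 = (-0.20)(-0.10) − (0.55)(-0.30) = 0.1850
  C_21 = −[(-0.25)(0.65) − (-0.10)(-0.10)] = 0.1725
  C_22 = (0.95)(0.65) − (-0.10)(-0.30) = 0.5875
  C_23 = −[(0.95)(-0.10) − (-0.25)(-0.30)] = 0.1700
  C_31 = (-0.25)(0.00) − (-0.10)(0.55) = 0.0550
  C_32 = −[(0.95)(0.00) − (-0.10)(-0.20)] = 0.0200
  C_33 = (0.95)(0.55) − (-0.25)(-0.20) = 0.4725
det(I−A) = Σ_j (I−A)_1j·C_1j = (0.95)(0.3575) + (-0.25)(0.1300) + (-0.10)(0.1850) = 0.288625
adj(I−A) = Cᵀ =
  [ 0.3575   0.1725   0.0550]
  [ 0.1300   0.5875   0.0200]
  [ 0.1850   0.1700   0.4725]
(I − A)⁻¹ = adj(I−A) / det(I−A) ≈
  [   1.2386     0.5977     0.1906]
  [   0.4504     2.0355     0.0693]
  [   0.6410     0.5890     1.6371]
x = (I − A)⁻¹ d = adj(I−A)·d / det(I−A), with det(I−A) = 0.288625:
  x_G = (0.3575·50 + 0.1725·170 + 0.0550·230) / 0.288625 = 59.85 / 0.288625 ≈ 207.36
  x_R = (0.1300·50 + 0.5875·170 + 0.0200·230) / 0.288625 = 110.975 / 0.288625 ≈ 384.50
  x_B = (0.1850·50 + 0.1700·170 + 0.4725·230) / 0.288625 = 146.825 / 0.288625 ≈ 508.71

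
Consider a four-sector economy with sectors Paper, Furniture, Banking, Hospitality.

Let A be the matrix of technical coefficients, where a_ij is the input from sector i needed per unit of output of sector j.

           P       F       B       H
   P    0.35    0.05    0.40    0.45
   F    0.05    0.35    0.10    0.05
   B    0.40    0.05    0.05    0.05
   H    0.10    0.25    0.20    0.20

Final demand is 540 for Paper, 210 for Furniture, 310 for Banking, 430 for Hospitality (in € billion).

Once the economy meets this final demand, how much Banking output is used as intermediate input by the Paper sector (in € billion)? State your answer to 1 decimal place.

I − A =
  [   0.65    -0.05    -0.40    -0.45]
  [  -0.05     0.65    -0.10    -0.05]
  [  -0.40    -0.05     0.95    -0.05]
  [  -0.10    -0.25    -0.20     0.80]
Compute the cofactors C_ij = (−1)^(i+j)·(3×3 minor ij) of I−A; the adjugate is their transpose:
adj(I−A) = Cᵀ =
  [ 0.469875   0.169875   0.277250   0.292250]
  [ 0.078750   0.278750   0.076500   0.066500]
  [ 0.209125   0.093125   0.292750   0.141750]
  [ 0.135625   0.131625   0.131750   0.288750]
det(I−A) = Σ_j (I−A)_1j·C_1j = (0.65)(0.469875) + (-0.05)(0.078750) + (-0.40)(0.209125) + (-0.45)(0.135625) = 0.1568
(I − A)⁻¹ = adj(I−A) / det(I−A) ≈
  [   2.9967     1.0834     1.7682     1.8638]
  [   0.5022     1.7777     0.4879     0.4241]
  [   1.3337     0.5939     1.8670     0.9040]
  [   0.8650     0.8394     0.8402     1.8415]
First solve x = (I − A)⁻¹ d = adj(I−A)·d / det(I−A); in particular x_P = (0.469875·540 + 0.169875·210 + 0.277250·310 + 0.292250·430) / 0.1568 = 501.02125 / 0.1568 ≈ 3195.289.
Intermediate flow from B to P: z_BP = a_BP · x_P = 0.40 × 501.02125 / 0.1568 = 200.4085 / 0.1568 ≈ 1278.1.

z_BP = 1278.1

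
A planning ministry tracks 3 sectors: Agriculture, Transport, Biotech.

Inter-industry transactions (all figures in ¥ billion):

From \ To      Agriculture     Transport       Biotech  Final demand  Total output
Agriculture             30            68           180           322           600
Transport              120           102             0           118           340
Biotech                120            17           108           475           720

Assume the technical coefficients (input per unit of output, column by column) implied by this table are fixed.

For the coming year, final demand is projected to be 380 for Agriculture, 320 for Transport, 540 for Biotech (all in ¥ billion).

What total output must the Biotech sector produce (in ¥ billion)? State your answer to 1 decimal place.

x_3 = 855.7

Technical coefficients a_ij = z_ij / X_j:
  a_11 = 30/600 = 0.05, a_21 = 120/600 = 0.20, a_31 = 120/600 = 0.20
  a_12 = 68/340 = 0.20, a_22 = 102/340 = 0.30, a_32 = 17/340 = 0.05
  a_13 = 180/720 = 0.25, a_23 = 0/720 = 0.00, a_33 = 108/720 = 0.15
I − A =
  [   0.95    -0.20    -0.25]
  [  -0.20     0.70     0.00]
  [  -0.20    -0.05     0.85]
Cofactors of I−A, C_ij = (−1)^(i+j)·(minor ij) (rows/columns in the sector order above):
  C_11 = (0.70)(0.85) − (0.00)(-0.05) = 0.5950
  C_12 = −[(-0.20)(0.85) − (0.00)(-0.20)] = 0.1700
  C_13 = (-0.20)(-0.05) − (0.70)(-0.20) = 0.1500
  C_21 = −[(-0.20)(0.85) − (-0.25)(-0.05)] = 0.1825
  C_22 = (0.95)(0.85) − (-0.25)(-0.20) = 0.7575
  C_23 = −[(0.95)(-0.05) − (-0.20)(-0.20)] = 0.0875
  C_31 = (-0.20)(0.00) − (-0.25)(0.70) = 0.1750
  C_32 = −[(0.95)(0.00) − (-0.25)(-0.20)] = 0.0500
  C_33 = (0.95)(0.70) − (-0.20)(-0.20) = 0.6250
det(I−A) = Σ_j (I−A)_1j·C_1j = (0.95)(0.5950) + (-0.20)(0.1700) + (-0.25)(0.1500) = 0.49375
adj(I−A) = Cᵀ =
  [ 0.5950   0.1825   0.1750]
  [ 0.1700   0.7575   0.0500]
  [ 0.1500   0.0875   0.6250]
(I − A)⁻¹ = adj(I−A) / det(I−A) ≈
  [   1.2051     0.3696     0.3544]
  [   0.3443     1.5342     0.1013]
  [   0.3038     0.1772     1.2658]
x = (I − A)⁻¹ d = adj(I−A)·d / det(I−A), with det(I−A) = 0.49375:
  x_1 = (0.5950·380 + 0.1825·320 + 0.1750·540) / 0.49375 = 379.00 / 0.49375 ≈ 767.6
  x_2 = (0.1700·380 + 0.7575·320 + 0.0500·540) / 0.49375 = 334.00 / 0.49375 ≈ 676.5
  x_3 = (0.1500·380 + 0.0875·320 + 0.6250·540) / 0.49375 = 422.50 / 0.49375 ≈ 855.7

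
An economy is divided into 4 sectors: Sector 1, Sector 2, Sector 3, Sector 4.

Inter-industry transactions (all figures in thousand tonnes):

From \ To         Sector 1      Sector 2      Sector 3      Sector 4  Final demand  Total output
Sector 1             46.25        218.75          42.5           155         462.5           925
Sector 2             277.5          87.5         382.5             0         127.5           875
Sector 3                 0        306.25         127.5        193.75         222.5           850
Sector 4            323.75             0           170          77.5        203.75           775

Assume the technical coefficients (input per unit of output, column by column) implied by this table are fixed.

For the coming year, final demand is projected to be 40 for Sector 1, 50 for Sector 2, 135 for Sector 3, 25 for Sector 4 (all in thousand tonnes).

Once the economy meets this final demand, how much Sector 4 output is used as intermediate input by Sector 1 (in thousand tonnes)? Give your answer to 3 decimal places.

z_41 = 57.237

Technical coefficients a_ij = z_ij / X_j:
  a_11 = 46.25/925 = 0.05, a_21 = 277.5/925 = 0.30, a_31 = 0/925 = 0.00, a_41 = 323.75/925 = 0.35
  a_12 = 218.75/875 = 0.25, a_22 = 87.5/875 = 0.10, a_32 = 306.25/875 = 0.35, a_42 = 0/875 = 0.00
  a_13 = 42.5/850 = 0.05, a_23 = 382.5/850 = 0.45, a_33 = 127.5/850 = 0.15, a_43 = 170/850 = 0.20
  a_14 = 155/775 = 0.20, a_24 = 0/775 = 0.00, a_34 = 193.75/775 = 0.25, a_44 = 77.5/775 = 0.10
I − A =
  [   0.95    -0.25    -0.05    -0.20]
  [  -0.30     0.90    -0.45     0.00]
  [   0.00    -0.35     0.85    -0.25]
  [  -0.35     0.00    -0.20     0.90]
Compute the cofactors C_ij = (−1)^(i+j)·(3×3 minor ij) of I−A; the adjugate is their transpose:
adj(I−A) = Cᵀ =
  [ 0.501750   0.208500   0.177750   0.160875]
  [ 0.253875   0.615375   0.378750   0.161625]
  [ 0.173250   0.296625   0.639000   0.216000]
  [ 0.233625   0.147000   0.211125   0.508125]
det(I−A) = Σ_j (I−A)_1j·C_1j = (0.95)(0.501750) + (-0.25)(0.253875) + (-0.05)(0.173250) + (-0.20)(0.233625) = 0.35780625
(I − A)⁻¹ = adj(I−A) / det(I−A) ≈
  [   1.4023     0.5827     0.4968     0.4496]
  [   0.7095     1.7199     1.0585     0.4517]
  [   0.4842     0.8290     1.7859     0.6037]
  [   0.6529     0.4108     0.5901     1.4201]
First solve x = (I − A)⁻¹ d = adj(I−A)·d / det(I−A); in particular x_1 = (0.501750·40 + 0.208500·50 + 0.177750·135 + 0.160875·25) / 0.35780625 = 58.513125 / 0.35780625 ≈ 163.53299.
Intermediate flow from 4 to 1: z_41 = a_41 · x_1 = 0.35 × 58.513125 / 0.35780625 = 20.47959375 / 0.35780625 ≈ 57.237.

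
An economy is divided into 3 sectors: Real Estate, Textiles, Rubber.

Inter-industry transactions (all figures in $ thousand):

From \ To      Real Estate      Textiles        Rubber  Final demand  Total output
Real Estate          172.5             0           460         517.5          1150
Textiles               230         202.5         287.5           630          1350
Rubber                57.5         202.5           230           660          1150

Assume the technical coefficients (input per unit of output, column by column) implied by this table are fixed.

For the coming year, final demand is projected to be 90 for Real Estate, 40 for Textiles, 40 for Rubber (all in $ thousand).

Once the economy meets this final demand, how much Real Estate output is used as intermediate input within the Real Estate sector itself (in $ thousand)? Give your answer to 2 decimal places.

Technical coefficients a_ij = z_ij / X_j:
  a_11 = 172.5/1150 = 0.15, a_21 = 230/1150 = 0.20, a_31 = 57.5/1150 = 0.05
  a_12 = 0/1350 = 0.00, a_22 = 202.5/1350 = 0.15, a_32 = 202.5/1350 = 0.15
  a_13 = 460/1150 = 0.40, a_23 = 287.5/1150 = 0.25, a_33 = 230/1150 = 0.20
I − A =
  [   0.85     0.00    -0.40]
  [  -0.20     0.85    -0.25]
  [  -0.05    -0.15     0.80]
Cofactors of I−A, C_ij = (−1)^(i+j)·(minor ij) (rows/columns in the sector order above):
  C_11 = (0.85)(0.80) − (-0.25)(-0.15) = 0.6425
  C_12 = −[(-0.20)(0.80) − (-0.25)(-0.05)] = 0.1725
  C_13 = (-0.20)(-0.15) − (0.85)(-0.05) = 0.0725
  C_21 = −[(0.00)(0.80) − (-0.40)(-0.15)] = 0.0600
  C_22 = (0.85)(0.80) − (-0.40)(-0.05) = 0.6600
  C_23 = −[(0.85)(-0.15) − (0.00)(-0.05)] = 0.1275
  C_31 = (0.00)(-0.25) − (-0.40)(0.85) = 0.3400
  C_32 = −[(0.85)(-0.25) − (-0.40)(-0.20)] = 0.2925
  C_33 = (0.85)(0.85) − (0.00)(-0.20) = 0.7225
det(I−A) = Σ_j (I−A)_1j·C_1j = (0.85)(0.6425) + (0.00)(0.1725) + (-0.40)(0.0725) = 0.517125
adj(I−A) = Cᵀ =
  [ 0.6425   0.0600   0.3400]
  [ 0.1725   0.6600   0.2925]
  [ 0.0725   0.1275   0.7225]
(I − A)⁻¹ = adj(I−A) / det(I−A) ≈
  [   1.2424     0.1160     0.6575]
  [   0.3336     1.2763     0.5656]
  [   0.1402     0.2466     1.3971]
First solve x = (I − A)⁻¹ d = adj(I−A)·d / det(I−A); in particular x_1 = (0.6425·90 + 0.0600·40 + 0.3400·40) / 0.517125 = 73.825 / 0.517125 ≈ 142.7605.
Intermediate flow from 1 to 1: z_11 = a_11 · x_1 = 0.15 × 73.825 / 0.517125 = 11.07375 / 0.517125 ≈ 21.41.

z_11 = 21.41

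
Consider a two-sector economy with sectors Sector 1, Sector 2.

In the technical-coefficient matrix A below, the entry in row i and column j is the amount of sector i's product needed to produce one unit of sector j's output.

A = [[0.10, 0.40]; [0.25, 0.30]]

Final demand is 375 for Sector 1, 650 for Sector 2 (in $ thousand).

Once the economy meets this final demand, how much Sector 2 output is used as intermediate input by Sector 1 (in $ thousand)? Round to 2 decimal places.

z_21 = 246.46

I − A =
  [   0.90    -0.40]
  [  -0.25     0.70]
det(I−A) = (0.90)(0.70) − (-0.40)(-0.25) = 0.5300
adj(I−A) = [[0.70, 0.40], [0.25, 0.90]]
(I − A)⁻¹ = adj(I−A) / det(I−A) ≈
  [   1.3208     0.7547]
  [   0.4717     1.6981]
First solve x = (I − A)⁻¹ d = adj(I−A)·d / det(I−A); in particular x_1 = (0.70·375 + 0.40·650) / 0.5300 = 522.50 / 0.5300 ≈ 985.8491.
Intermediate flow from 2 to 1: z_21 = a_21 · x_1 = 0.25 × 522.50 / 0.5300 = 130.625 / 0.5300 ≈ 246.46.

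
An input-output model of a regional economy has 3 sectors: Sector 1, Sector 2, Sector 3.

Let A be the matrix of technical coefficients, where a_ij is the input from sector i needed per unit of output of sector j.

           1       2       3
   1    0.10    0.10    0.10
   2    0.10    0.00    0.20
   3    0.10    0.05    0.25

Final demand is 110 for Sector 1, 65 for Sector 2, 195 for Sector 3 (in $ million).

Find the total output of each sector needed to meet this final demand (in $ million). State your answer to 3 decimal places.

I − A =
  [   0.90    -0.10    -0.10]
  [  -0.10     1.00    -0.20]
  [  -0.10    -0.05     0.75]
Cofactors of I−A, C_ij = (−1)^(i+j)·(minor ij) (rows/columns in the sector order above):
  C_11 = (1.00)(0.75) − (-0.20)(-0.05) = 0.7400
  C_12 = −[(-0.10)(0.75) − (-0.20)(-0.10)] = 0.0950
  C_13 = (-0.10)(-0.05) − (1.00)(-0.10) = 0.1050
  C_21 = −[(-0.10)(0.75) − (-0.10)(-0.05)] = 0.0800
  C_22 = (0.90)(0.75) − (-0.10)(-0.10) = 0.6650
  C_23 = −[(0.90)(-0.05) − (-0.10)(-0.10)] = 0.0550
  C_31 = (-0.10)(-0.20) − (-0.10)(1.00) = 0.1200
  C_32 = −[(0.90)(-0.20) − (-0.10)(-0.10)] = 0.1900
  C_33 = (0.90)(1.00) − (-0.10)(-0.10) = 0.8900
det(I−A) = Σ_j (I−A)_1j·C_1j = (0.90)(0.7400) + (-0.10)(0.0950) + (-0.10)(0.1050) = 0.6460
adj(I−A) = Cᵀ =
  [ 0.7400   0.0800   0.1200]
  [ 0.0950   0.6650   0.1900]
  [ 0.1050   0.0550   0.8900]
(I − A)⁻¹ = adj(I−A) / det(I−A) ≈
  [   1.1455     0.1238     0.1858]
  [   0.1471     1.0294     0.2941]
  [   0.1625     0.0851     1.3777]
x = (I − A)⁻¹ d = adj(I−A)·d / det(I−A), with det(I−A) = 0.6460:
  x_1 = (0.7400·110 + 0.0800·65 + 0.1200·195) / 0.6460 = 110.00 / 0.6460 ≈ 170.279
  x_2 = (0.0950·110 + 0.6650·65 + 0.1900·195) / 0.6460 = 90.725 / 0.6460 ≈ 140.441
  x_3 = (0.1050·110 + 0.0550·65 + 0.8900·195) / 0.6460 = 188.675 / 0.6460 ≈ 292.067

x_1 = 170.279, x_2 = 140.441, x_3 = 292.067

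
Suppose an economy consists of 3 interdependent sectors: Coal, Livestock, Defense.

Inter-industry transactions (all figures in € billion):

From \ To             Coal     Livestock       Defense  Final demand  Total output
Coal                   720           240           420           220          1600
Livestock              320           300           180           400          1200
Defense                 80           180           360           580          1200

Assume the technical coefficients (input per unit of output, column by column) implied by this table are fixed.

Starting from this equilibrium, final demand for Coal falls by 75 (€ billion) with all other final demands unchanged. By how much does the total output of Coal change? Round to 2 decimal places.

Technical coefficients a_ij = z_ij / X_j:
  a_11 = 720/1600 = 0.45, a_21 = 320/1600 = 0.20, a_31 = 80/1600 = 0.05
  a_12 = 240/1200 = 0.20, a_22 = 300/1200 = 0.25, a_32 = 180/1200 = 0.15
  a_13 = 420/1200 = 0.35, a_23 = 180/1200 = 0.15, a_33 = 360/1200 = 0.30
I − A =
  [   0.55    -0.20    -0.35]
  [  -0.20     0.75    -0.15]
  [  -0.05    -0.15     0.70]
Cofactors of I−A, C_ij = (−1)^(i+j)·(minor ij) (rows/columns in the sector order above):
  C_11 = (0.75)(0.70) − (-0.15)(-0.15) = 0.5025
  C_12 = −[(-0.20)(0.70) − (-0.15)(-0.05)] = 0.1475
  C_13 = (-0.20)(-0.15) − (0.75)(-0.05) = 0.0675
  C_21 = −[(-0.20)(0.70) − (-0.35)(-0.15)] = 0.1925
  C_22 = (0.55)(0.70) − (-0.35)(-0.05) = 0.3675
  C_23 = −[(0.55)(-0.15) − (-0.20)(-0.05)] = 0.0925
  C_31 = (-0.20)(-0.15) − (-0.35)(0.75) = 0.2925
  C_32 = −[(0.55)(-0.15) − (-0.35)(-0.20)] = 0.1525
  C_33 = (0.55)(0.75) − (-0.20)(-0.20) = 0.3725
det(I−A) = Σ_j (I−A)_1j·C_1j = (0.55)(0.5025) + (-0.20)(0.1475) + (-0.35)(0.0675) = 0.22325
adj(I−A) = Cᵀ =
  [ 0.5025   0.1925   0.2925]
  [ 0.1475   0.3675   0.1525]
  [ 0.0675   0.0925   0.3725]
(I − A)⁻¹ = adj(I−A) / det(I−A) ≈
  [   2.2508     0.8623     1.3102]
  [   0.6607     1.6461     0.6831]
  [   0.3024     0.4143     1.6685]
Δx = (I − A)⁻¹ Δd with Δd having -75 in the Coal component and 0 elsewhere.
So Δx_1 = L_11 · (-75), where L_11 = adj(I−A)_11 / det(I−A) = 0.5025 / 0.22325.
Δx_1 = 0.5025 × (-75) / 0.22325 = -37.6875 / 0.22325 ≈ -168.81.

Δx_1 = -168.81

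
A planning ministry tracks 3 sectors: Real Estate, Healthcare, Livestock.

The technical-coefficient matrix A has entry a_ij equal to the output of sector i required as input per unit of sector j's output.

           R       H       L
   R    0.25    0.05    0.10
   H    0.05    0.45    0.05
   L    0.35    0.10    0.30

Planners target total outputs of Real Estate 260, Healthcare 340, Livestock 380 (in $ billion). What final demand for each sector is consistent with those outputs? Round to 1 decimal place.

I − A =
  [   0.75    -0.05    -0.10]
  [  -0.05     0.55    -0.05]
  [  -0.35    -0.10     0.70]
d = (I − A) x:
  d_R = (+0.75)·260 + (-0.05)·340 + (-0.10)·380 = 140.0
  d_H = (-0.05)·260 + (+0.55)·340 + (-0.05)·380 = 155.0
  d_L = (-0.35)·260 + (-0.10)·340 + (+0.70)·380 = 141.0

d_R = 140.0, d_H = 155.0, d_L = 141.0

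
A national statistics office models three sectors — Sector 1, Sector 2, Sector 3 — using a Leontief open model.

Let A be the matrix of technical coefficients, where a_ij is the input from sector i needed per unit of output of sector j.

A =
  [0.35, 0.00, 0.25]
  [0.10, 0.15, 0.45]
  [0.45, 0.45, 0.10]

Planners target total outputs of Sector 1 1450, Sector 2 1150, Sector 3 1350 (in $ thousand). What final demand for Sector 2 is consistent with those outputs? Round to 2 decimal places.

d_2 = 225.00

I − A =
  [   0.65     0.00    -0.25]
  [  -0.10     0.85    -0.45]
  [  -0.45    -0.45     0.90]
d = (I − A) x:
  d_1 = (+0.65)·1450 + (+0.00)·1150 + (-0.25)·1350 = 605.00
  d_2 = (-0.10)·1450 + (+0.85)·1150 + (-0.45)·1350 = 225.00
  d_3 = (-0.45)·1450 + (-0.45)·1150 + (+0.90)·1350 = 45.00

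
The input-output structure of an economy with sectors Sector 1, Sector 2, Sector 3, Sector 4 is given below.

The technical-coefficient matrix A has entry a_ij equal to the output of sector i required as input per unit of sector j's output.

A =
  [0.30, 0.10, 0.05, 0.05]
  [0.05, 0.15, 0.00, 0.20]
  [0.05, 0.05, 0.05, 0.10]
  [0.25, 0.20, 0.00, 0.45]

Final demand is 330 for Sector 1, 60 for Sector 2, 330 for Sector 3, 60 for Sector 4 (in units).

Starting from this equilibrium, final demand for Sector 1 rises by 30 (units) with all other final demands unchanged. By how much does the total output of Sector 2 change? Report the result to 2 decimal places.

I − A =
  [   0.70    -0.10    -0.05    -0.05]
  [  -0.05     0.85     0.00    -0.20]
  [  -0.05    -0.05     0.95    -0.10]
  [  -0.25    -0.20     0.00     0.55]
Compute the cofactors C_ij = (−1)^(i+j)·(3×3 minor ij) of I−A; the adjugate is their transpose:
adj(I−A) = Cᵀ =
  [ 0.406125   0.064125   0.021375   0.064125]
  [ 0.073625   0.351250   0.003875   0.135125]
  [ 0.047500   0.038375   0.280375   0.069250]
  [ 0.211375   0.156875   0.011125   0.558250]
det(I−A) = Σ_j (I−A)_1j·C_1j = (0.70)(0.406125) + (-0.10)(0.073625) + (-0.05)(0.047500) + (-0.05)(0.211375) = 0.26398125
(I − A)⁻¹ = adj(I−A) / det(I−A) ≈
  [   1.5385     0.2429     0.0810     0.2429]
  [   0.2789     1.3306     0.0147     0.5119]
  [   0.1799     0.1454     1.0621     0.2623]
  [   0.8007     0.5943     0.0421     2.1147]
Δx = (I − A)⁻¹ Δd with Δd having +30 in the Sector 1 component and 0 elsewhere.
So Δx_2 = L_21 · (+30), where L_21 = adj(I−A)_21 / det(I−A) = 0.073625 / 0.26398125.
Δx_2 = 0.073625 × (+30) / 0.26398125 = 2.20875 / 0.26398125 ≈ 8.37.

Δx_2 = 8.37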